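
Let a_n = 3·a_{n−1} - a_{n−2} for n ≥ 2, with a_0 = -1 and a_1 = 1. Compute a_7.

With companion matrix A = [[3, -1], [1, 0]], [a_n, a_{n−1}]ᵀ = A·[a_{n−1}, a_{n−2}]ᵀ, so [a_7, a_6]ᵀ = A^6·[a_1, a_0]ᵀ.
A^6 = [[377, -144], [144, -55]], giving [a_7, a_6]ᵀ = [[521], [199]].

521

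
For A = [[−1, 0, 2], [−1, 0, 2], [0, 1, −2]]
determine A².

[[1, 2, −6], [1, 2, −6], [−1, −2, 6]]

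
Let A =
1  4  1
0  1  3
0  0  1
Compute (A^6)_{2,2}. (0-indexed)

1

A = I + N where N = [[0, 4, 1], [0, 0, 3], [0, 0, 0]] is strictly upper-triangular, so N^3 = 0.
(I + N)^6 = I + 6·N + 15·N^2 = [[1, 24, 186], [0, 1, 18], [0, 0, 1]].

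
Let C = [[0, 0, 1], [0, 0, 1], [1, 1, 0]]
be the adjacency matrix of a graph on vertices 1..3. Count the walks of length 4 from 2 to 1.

2

The number of length-4 walks from vertex 2 to vertex 1 is entry (2,1) of C⁴, where C is the adjacency matrix.
C² = [[1, 1, 0], [1, 1, 0], [0, 0, 2]]
C³ = [[0, 0, 2], [0, 0, 2], [2, 2, 0]]
C⁴ = [[2, 2, 0], [2, 2, 0], [0, 0, 4]]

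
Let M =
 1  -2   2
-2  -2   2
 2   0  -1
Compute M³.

M² = [[9, 2, -4], [6, 8, -10], [0, -4, 5]]
M³ = [[-3, -22, 26], [-30, -28, 38], [18, 8, -13]]

[[-3, -22, 26], [-30, -28, 38], [18, 8, -13]]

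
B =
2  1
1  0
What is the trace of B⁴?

B² = [[5, 2], [2, 1]]
B³ = [[12, 5], [5, 2]]
B⁴ = [[29, 12], [12, 5]]

34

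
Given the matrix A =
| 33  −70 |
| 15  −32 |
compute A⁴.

tr A = 1 and det A = −6, so the characteristic polynomial is λ² − (1)λ + (−6) with roots 3 and −2.
Eigenvectors give P = [[7, 2], [3, 1]] with P⁻¹ = [[1, −2], [−3, 7]], and A = P·diag(3, −2)·P⁻¹.
Then A⁴ = P·diag(81, 16)·P⁻¹ = [[567, 32], [243, 16]] · [[1, −2], [−3, 7]] = [[471, −910], [195, −374]].

[[471, −910], [195, −374]]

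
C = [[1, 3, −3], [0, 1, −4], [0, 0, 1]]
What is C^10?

C = I + N where N = [[0, 3, −3], [0, 0, −4], [0, 0, 0]] is strictly upper-triangular, so N^3 = 0.
(I + N)^10 = I + 10·N + 45·N^2 = [[1, 30, −570], [0, 1, −40], [0, 0, 1]].

[[1, 30, −570], [0, 1, −40], [0, 0, 1]]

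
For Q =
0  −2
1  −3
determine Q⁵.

[[30, −62], [31, −63]]

tr Q = −3 and det Q = 2, so the characteristic polynomial is λ² − (−3)λ + (2) with roots −2 and −1.
Eigenvectors give P = [[−1, 2], [−1, 1]] with P⁻¹ = [[1, −2], [1, −1]], and Q = P·diag(−2, −1)·P⁻¹.
Then Q⁵ = P·diag(−32, −1)·P⁻¹ = [[32, −2], [32, −1]] · [[1, −2], [1, −1]] = [[30, −62], [31, −63]].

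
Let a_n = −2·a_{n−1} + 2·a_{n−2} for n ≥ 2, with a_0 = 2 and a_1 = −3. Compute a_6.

With companion matrix Q = [[−2, 2], [1, 0]], [a_n, a_{n−1}]ᵀ = Q·[a_{n−1}, a_{n−2}]ᵀ, so [a_6, a_5]ᵀ = Q⁵·[a_1, a_0]ᵀ.
Q⁵ = [[−120, 88], [44, −32]], giving [a_6, a_5]ᵀ = [[536], [−196]].

536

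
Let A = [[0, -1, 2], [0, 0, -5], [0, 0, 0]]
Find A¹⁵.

A is strictly triangular, hence nilpotent: A³ = 0, so A¹⁵ = 0.

[[0, 0, 0], [0, 0, 0], [0, 0, 0]]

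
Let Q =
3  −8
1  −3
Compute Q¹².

Q² = I (check: tr Q = 0 and det Q = −1), so Q¹² = I since 12 is even.

[[1, 0], [0, 1]]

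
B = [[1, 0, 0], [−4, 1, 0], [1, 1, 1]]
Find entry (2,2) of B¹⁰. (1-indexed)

1

B = I + N where N = [[0, 0, 0], [−4, 0, 0], [1, 1, 0]] is strictly lower-triangular, so N³ = 0.
(I + N)¹⁰ = I + 10·N + 45·N² = [[1, 0, 0], [−40, 1, 0], [−170, 10, 1]].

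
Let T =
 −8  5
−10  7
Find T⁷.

tr T = −1 and det T = −6, so the characteristic polynomial is λ² − (−1)λ + (−6) with roots −3 and 2.
Eigenvectors give P = [[1, −1], [1, −2]] with P⁻¹ = [[2, −1], [1, −1]], and T = P·diag(−3, 2)·P⁻¹.
Then T⁷ = P·diag(−2187, 128)·P⁻¹ = [[−2187, −128], [−2187, −256]] · [[2, −1], [1, −1]] = [[−4502, 2315], [−4630, 2443]].

[[−4502, 2315], [−4630, 2443]]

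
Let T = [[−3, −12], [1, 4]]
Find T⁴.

[[−3, −12], [1, 4]]

T² = T (a projection; rank 1, trace 1), so T⁴ = T.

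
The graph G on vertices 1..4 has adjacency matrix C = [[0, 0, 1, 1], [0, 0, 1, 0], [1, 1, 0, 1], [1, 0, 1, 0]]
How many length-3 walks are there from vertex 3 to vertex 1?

4

The number of length-3 walks from vertex 3 to vertex 1 is entry (3,1) of C³, where C is the adjacency matrix.
C² = [[2, 1, 1, 1], [1, 1, 0, 1], [1, 0, 3, 1], [1, 1, 1, 2]]
C³ = [[2, 1, 4, 3], [1, 0, 3, 1], [4, 3, 2, 4], [3, 1, 4, 2]]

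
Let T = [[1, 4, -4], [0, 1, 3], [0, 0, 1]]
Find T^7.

[[1, 28, 224], [0, 1, 21], [0, 0, 1]]

T = I + N where N = [[0, 4, -4], [0, 0, 3], [0, 0, 0]] is strictly upper-triangular, so N^3 = 0.
(I + N)^7 = I + 7·N + 21·N^2 = [[1, 28, 224], [0, 1, 21], [0, 0, 1]].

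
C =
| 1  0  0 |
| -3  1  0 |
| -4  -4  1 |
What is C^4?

[[1, 0, 0], [-12, 1, 0], [56, -16, 1]]

C = I + N where N = [[0, 0, 0], [-3, 0, 0], [-4, -4, 0]] is strictly lower-triangular, so N^3 = 0.
(I + N)^4 = I + 4·N + 6·N^2 = [[1, 0, 0], [-12, 1, 0], [56, -16, 1]].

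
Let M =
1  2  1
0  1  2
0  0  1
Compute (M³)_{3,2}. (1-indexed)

0

M = I + N where N = [[0, 2, 1], [0, 0, 2], [0, 0, 0]] is strictly upper-triangular, so N³ = 0.
(I + N)³ = I + 3·N + 3·N² = [[1, 6, 15], [0, 1, 6], [0, 0, 1]].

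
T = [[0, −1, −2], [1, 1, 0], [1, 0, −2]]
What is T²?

[[−3, −1, 4], [1, 0, −2], [−2, −1, 2]]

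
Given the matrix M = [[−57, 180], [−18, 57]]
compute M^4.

tr M = 0 and det M = −9, so the characteristic polynomial is λ² − (0)λ + (−9) with roots −3 and 3.
Eigenvectors give P = [[10, 3], [3, 1]] with P⁻¹ = [[1, −3], [−3, 10]], and M = P·diag(−3, 3)·P⁻¹.
Then M^4 = P·diag(81, 81)·P⁻¹ = [[810, 243], [243, 81]] · [[1, −3], [−3, 10]] = [[81, 0], [0, 81]].

[[81, 0], [0, 81]]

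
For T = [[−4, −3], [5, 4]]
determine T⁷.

[[−4, −3], [5, 4]]

T² = I (check: tr T = 0 and det T = −1), so T⁷ = T since 7 is odd.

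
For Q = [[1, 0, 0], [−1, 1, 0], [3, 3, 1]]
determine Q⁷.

Q = I + N where N = [[0, 0, 0], [−1, 0, 0], [3, 3, 0]] is strictly lower-triangular, so N³ = 0.
(I + N)⁷ = I + 7·N + 21·N² = [[1, 0, 0], [−7, 1, 0], [−42, 21, 1]].

[[1, 0, 0], [−7, 1, 0], [−42, 21, 1]]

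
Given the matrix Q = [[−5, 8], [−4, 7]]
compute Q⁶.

[[−727, 1456], [−728, 1457]]

tr Q = 2 and det Q = −3, so the characteristic polynomial is λ² − (2)λ + (−3) with roots −1 and 3.
Eigenvectors give P = [[−2, 1], [−1, 1]] with P⁻¹ = [[−1, 1], [−1, 2]], and Q = P·diag(−1, 3)·P⁻¹.
Then Q⁶ = P·diag(1, 729)·P⁻¹ = [[−2, 729], [−1, 729]] · [[−1, 1], [−1, 2]] = [[−727, 1456], [−728, 1457]].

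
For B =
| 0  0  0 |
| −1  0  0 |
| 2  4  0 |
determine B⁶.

B is strictly triangular, hence nilpotent: B³ = 0, so B⁶ = 0.

[[0, 0, 0], [0, 0, 0], [0, 0, 0]]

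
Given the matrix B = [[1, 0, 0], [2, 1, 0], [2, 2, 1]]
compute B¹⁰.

[[1, 0, 0], [20, 1, 0], [200, 20, 1]]

B = I + N where N = [[0, 0, 0], [2, 0, 0], [2, 2, 0]] is strictly lower-triangular, so N³ = 0.
(I + N)¹⁰ = I + 10·N + 45·N² = [[1, 0, 0], [20, 1, 0], [200, 20, 1]].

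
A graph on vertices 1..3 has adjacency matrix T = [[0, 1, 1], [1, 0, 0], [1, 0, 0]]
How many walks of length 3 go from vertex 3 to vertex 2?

The number of length-3 walks from vertex 3 to vertex 2 is entry (3,2) of T³, where T is the adjacency matrix.
T² = [[2, 0, 0], [0, 1, 1], [0, 1, 1]]
T³ = [[0, 2, 2], [2, 0, 0], [2, 0, 0]]

0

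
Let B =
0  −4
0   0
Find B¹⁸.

[[0, 0], [0, 0]]

B is strictly triangular, hence nilpotent: B² = 0, so B¹⁸ = 0.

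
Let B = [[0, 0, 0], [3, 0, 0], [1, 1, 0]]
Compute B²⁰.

[[0, 0, 0], [0, 0, 0], [0, 0, 0]]

B is strictly triangular, hence nilpotent: B³ = 0, so B²⁰ = 0.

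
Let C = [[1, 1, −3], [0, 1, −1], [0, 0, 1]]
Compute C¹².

[[1, 12, −102], [0, 1, −12], [0, 0, 1]]

C = I + N where N = [[0, 1, −3], [0, 0, −1], [0, 0, 0]] is strictly upper-triangular, so N³ = 0.
(I + N)¹² = I + 12·N + 66·N² = [[1, 12, −102], [0, 1, −12], [0, 0, 1]].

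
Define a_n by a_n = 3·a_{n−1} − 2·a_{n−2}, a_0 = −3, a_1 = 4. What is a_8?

With companion matrix Q = [[3, −2], [1, 0]], [a_n, a_{n−1}]ᵀ = Q·[a_{n−1}, a_{n−2}]ᵀ, so [a_8, a_7]ᵀ = Q^7·[a_1, a_0]ᵀ.
Q^7 = [[255, −254], [127, −126]], giving [a_8, a_7]ᵀ = [[1782], [886]].

1782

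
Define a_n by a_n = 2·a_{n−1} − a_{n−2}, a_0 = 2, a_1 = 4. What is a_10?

22

With companion matrix A = [[2, −1], [1, 0]], [a_n, a_{n−1}]ᵀ = A·[a_{n−1}, a_{n−2}]ᵀ, so [a_10, a_9]ᵀ = A⁹·[a_1, a_0]ᵀ.
A⁹ = [[10, −9], [9, −8]], giving [a_10, a_9]ᵀ = [[22], [20]].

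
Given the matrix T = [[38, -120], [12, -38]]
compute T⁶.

tr T = 0 and det T = -4, so the characteristic polynomial is λ² − (0)λ + (-4) with roots 2 and -2.
Eigenvectors give P = [[-10, -3], [-3, -1]] with P⁻¹ = [[-1, 3], [3, -10]], and T = P·diag(2, -2)·P⁻¹.
Then T⁶ = P·diag(64, 64)·P⁻¹ = [[-640, -192], [-192, -64]] · [[-1, 3], [3, -10]] = [[64, 0], [0, 64]].

[[64, 0], [0, 64]]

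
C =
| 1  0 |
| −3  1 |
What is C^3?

C = I + N where N = [[0, 0], [−3, 0]] is strictly lower-triangular, so N^2 = 0.
(I + N)^3 = I + 3·N = [[1, 0], [−9, 1]].

[[1, 0], [−9, 1]]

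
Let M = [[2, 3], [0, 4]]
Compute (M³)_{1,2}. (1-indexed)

84

M² = [[4, 18], [0, 16]]
M³ = [[8, 84], [0, 64]]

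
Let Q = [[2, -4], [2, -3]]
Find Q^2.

[[-4, 4], [-2, 1]]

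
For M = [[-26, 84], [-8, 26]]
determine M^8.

tr M = 0 and det M = -4, so the characteristic polynomial is λ² − (0)λ + (-4) with roots -2 and 2.
Eigenvectors give P = [[-7, -3], [-2, -1]] with P⁻¹ = [[-1, 3], [2, -7]], and M = P·diag(-2, 2)·P⁻¹.
Then M^8 = P·diag(256, 256)·P⁻¹ = [[-1792, -768], [-512, -256]] · [[-1, 3], [2, -7]] = [[256, 0], [0, 256]].

[[256, 0], [0, 256]]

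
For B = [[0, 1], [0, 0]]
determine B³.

B is strictly triangular, hence nilpotent: B² = 0, so B³ = 0.

[[0, 0], [0, 0]]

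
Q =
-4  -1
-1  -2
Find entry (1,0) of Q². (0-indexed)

6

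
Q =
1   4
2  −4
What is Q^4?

Q^2 = [[9, −12], [−6, 24]]
Q^3 = [[−15, 84], [42, −120]]
Q^4 = [[153, −396], [−198, 648]]

[[153, −396], [−198, 648]]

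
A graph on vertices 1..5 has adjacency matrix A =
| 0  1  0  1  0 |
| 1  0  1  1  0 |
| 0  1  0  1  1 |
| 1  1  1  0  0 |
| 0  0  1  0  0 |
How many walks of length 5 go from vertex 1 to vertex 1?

18

The number of length-5 walks from vertex 1 to vertex 1 is entry (1,1) of A^5, where A is the adjacency matrix.
A^2 = [[2, 1, 2, 1, 0], [1, 3, 1, 2, 1], [2, 1, 3, 1, 0], [1, 2, 1, 3, 1], [0, 1, 0, 1, 1]]
A^3 = [[2, 5, 2, 5, 2], [5, 4, 6, 5, 1], [2, 6, 2, 6, 3], [5, 5, 6, 4, 1], [2, 1, 3, 1, 0]]
A^4 = [[10, 9, 12, 9, 2], [9, 16, 10, 15, 6], [12, 10, 15, 10, 2], [9, 15, 10, 16, 6], [2, 6, 2, 6, 3]]
A^5 = [[18, 31, 20, 31, 12], [31, 34, 37, 35, 10], [20, 37, 22, 37, 15], [31, 35, 37, 34, 10], [12, 10, 15, 10, 2]]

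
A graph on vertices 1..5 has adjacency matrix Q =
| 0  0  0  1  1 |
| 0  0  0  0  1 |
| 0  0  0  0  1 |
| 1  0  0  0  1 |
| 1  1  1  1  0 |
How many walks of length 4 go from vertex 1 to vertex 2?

5

The number of length-4 walks from vertex 1 to vertex 2 is entry (1,2) of Q^4, where Q is the adjacency matrix.
Q^2 = [[2, 1, 1, 1, 1], [1, 1, 1, 1, 0], [1, 1, 1, 1, 0], [1, 1, 1, 2, 1], [1, 0, 0, 1, 4]]
Q^3 = [[2, 1, 1, 3, 5], [1, 0, 0, 1, 4], [1, 0, 0, 1, 4], [3, 1, 1, 2, 5], [5, 4, 4, 5, 2]]
Q^4 = [[8, 5, 5, 7, 7], [5, 4, 4, 5, 2], [5, 4, 4, 5, 2], [7, 5, 5, 8, 7], [7, 2, 2, 7, 18]]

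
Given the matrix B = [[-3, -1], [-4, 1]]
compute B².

[[13, 2], [8, 5]]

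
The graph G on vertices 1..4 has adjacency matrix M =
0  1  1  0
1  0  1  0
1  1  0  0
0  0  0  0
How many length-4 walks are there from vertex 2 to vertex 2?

6

The number of length-4 walks from vertex 2 to vertex 2 is entry (2,2) of M⁴, where M is the adjacency matrix.
M² = [[2, 1, 1, 0], [1, 2, 1, 0], [1, 1, 2, 0], [0, 0, 0, 0]]
M³ = [[2, 3, 3, 0], [3, 2, 3, 0], [3, 3, 2, 0], [0, 0, 0, 0]]
M⁴ = [[6, 5, 5, 0], [5, 6, 5, 0], [5, 5, 6, 0], [0, 0, 0, 0]]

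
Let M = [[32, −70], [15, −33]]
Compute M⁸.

tr M = −1 and det M = −6, so the characteristic polynomial is λ² − (−1)λ + (−6) with roots 2 and −3.
Eigenvectors give P = [[−7, −2], [−3, −1]] with P⁻¹ = [[−1, 2], [3, −7]], and M = P·diag(2, −3)·P⁻¹.
Then M⁸ = P·diag(256, 6561)·P⁻¹ = [[−1792, −13122], [−768, −6561]] · [[−1, 2], [3, −7]] = [[−37574, 88270], [−18915, 44391]].

[[−37574, 88270], [−18915, 44391]]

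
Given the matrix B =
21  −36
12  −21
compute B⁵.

[[1701, −2916], [972, −1701]]

tr B = 0 and det B = −9, so the characteristic polynomial is λ² − (0)λ + (−9) with roots −3 and 3.
Eigenvectors give P = [[−3, 2], [−2, 1]] with P⁻¹ = [[1, −2], [2, −3]], and B = P·diag(−3, 3)·P⁻¹.
Then B⁵ = P·diag(−243, 243)·P⁻¹ = [[729, 486], [486, 243]] · [[1, −2], [2, −3]] = [[1701, −2916], [972, −1701]].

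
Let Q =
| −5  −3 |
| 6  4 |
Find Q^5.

[[−65, −33], [66, 34]]

tr Q = −1 and det Q = −2, so the characteristic polynomial is λ² − (−1)λ + (−2) with roots 1 and −2.
Eigenvectors give P = [[1, −1], [−2, 1]] with P⁻¹ = [[−1, −1], [−2, −1]], and Q = P·diag(1, −2)·P⁻¹.
Then Q^5 = P·diag(1, −32)·P⁻¹ = [[1, 32], [−2, −32]] · [[−1, −1], [−2, −1]] = [[−65, −33], [66, 34]].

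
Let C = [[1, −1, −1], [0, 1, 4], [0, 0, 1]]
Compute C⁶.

C = I + N where N = [[0, −1, −1], [0, 0, 4], [0, 0, 0]] is strictly upper-triangular, so N³ = 0.
(I + N)⁶ = I + 6·N + 15·N² = [[1, −6, −66], [0, 1, 24], [0, 0, 1]].

[[1, −6, −66], [0, 1, 24], [0, 0, 1]]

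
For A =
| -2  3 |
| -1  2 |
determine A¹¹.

[[-2, 3], [-1, 2]]

A² = I (check: tr A = 0 and det A = -1), so A¹¹ = A since 11 is odd.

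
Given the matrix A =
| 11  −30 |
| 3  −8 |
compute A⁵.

tr A = 3 and det A = 2, so the characteristic polynomial is λ² − (3)λ + (2) with roots 1 and 2.
Eigenvectors give P = [[3, −10], [1, −3]] with P⁻¹ = [[−3, 10], [−1, 3]], and A = P·diag(1, 2)·P⁻¹.
Then A⁵ = P·diag(1, 32)·P⁻¹ = [[3, −320], [1, −96]] · [[−3, 10], [−1, 3]] = [[311, −930], [93, −278]].

[[311, −930], [93, −278]]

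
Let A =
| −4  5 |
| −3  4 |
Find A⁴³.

A² = I (check: tr A = 0 and det A = −1), so A⁴³ = A since 43 is odd.

[[−4, 5], [−3, 4]]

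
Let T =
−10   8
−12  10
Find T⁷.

tr T = 0 and det T = −4, so the characteristic polynomial is λ² − (0)λ + (−4) with roots −2 and 2.
Eigenvectors give P = [[1, −2], [1, −3]] with P⁻¹ = [[3, −2], [1, −1]], and T = P·diag(−2, 2)·P⁻¹.
Then T⁷ = P·diag(−128, 128)·P⁻¹ = [[−128, −256], [−128, −384]] · [[3, −2], [1, −1]] = [[−640, 512], [−768, 640]].

[[−640, 512], [−768, 640]]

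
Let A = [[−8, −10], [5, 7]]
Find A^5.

tr A = −1 and det A = −6, so the characteristic polynomial is λ² − (−1)λ + (−6) with roots 2 and −3.
Eigenvectors give P = [[1, −2], [−1, 1]] with P⁻¹ = [[−1, −2], [−1, −1]], and A = P·diag(2, −3)·P⁻¹.
Then A^5 = P·diag(32, −243)·P⁻¹ = [[32, 486], [−32, −243]] · [[−1, −2], [−1, −1]] = [[−518, −550], [275, 307]].

[[−518, −550], [275, 307]]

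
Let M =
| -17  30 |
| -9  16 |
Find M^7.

tr M = -1 and det M = -2, so the characteristic polynomial is λ² − (-1)λ + (-2) with roots -2 and 1.
Eigenvectors give P = [[2, 5], [1, 3]] with P⁻¹ = [[3, -5], [-1, 2]], and M = P·diag(-2, 1)·P⁻¹.
Then M^7 = P·diag(-128, 1)·P⁻¹ = [[-256, 5], [-128, 3]] · [[3, -5], [-1, 2]] = [[-773, 1290], [-387, 646]].

[[-773, 1290], [-387, 646]]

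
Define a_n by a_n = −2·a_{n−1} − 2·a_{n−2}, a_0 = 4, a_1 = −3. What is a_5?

12

With companion matrix B = [[−2, −2], [1, 0]], [a_n, a_{n−1}]ᵀ = B·[a_{n−1}, a_{n−2}]ᵀ, so [a_5, a_4]ᵀ = B⁴·[a_1, a_0]ᵀ.
B⁴ = [[−4, 0], [0, −4]], giving [a_5, a_4]ᵀ = [[12], [−16]].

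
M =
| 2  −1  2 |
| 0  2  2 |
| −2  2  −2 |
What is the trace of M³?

M² = [[0, 0, −2], [−4, 8, 0], [0, 2, 4]]
M³ = [[4, −4, 4], [−8, 20, 8], [−8, 12, −4]]

20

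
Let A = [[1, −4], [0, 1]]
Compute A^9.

[[1, −36], [0, 1]]

A = I + N where N = [[0, −4], [0, 0]] is strictly upper-triangular, so N^2 = 0.
(I + N)^9 = I + 9·N = [[1, −36], [0, 1]].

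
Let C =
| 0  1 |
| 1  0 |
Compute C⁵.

[[0, 1], [1, 0]]

C² = I (check: tr C = 0 and det C = -1), so C⁵ = C since 5 is odd.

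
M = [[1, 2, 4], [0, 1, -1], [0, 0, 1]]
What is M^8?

[[1, 16, -24], [0, 1, -8], [0, 0, 1]]

M = I + N where N = [[0, 2, 4], [0, 0, -1], [0, 0, 0]] is strictly upper-triangular, so N^3 = 0.
(I + N)^8 = I + 8·N + 28·N^2 = [[1, 16, -24], [0, 1, -8], [0, 0, 1]].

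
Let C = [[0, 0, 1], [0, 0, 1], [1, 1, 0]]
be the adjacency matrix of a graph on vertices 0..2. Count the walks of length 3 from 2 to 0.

2

The number of length-3 walks from vertex 2 to vertex 0 is entry (2,0) of C³, where C is the adjacency matrix.
C² = [[1, 1, 0], [1, 1, 0], [0, 0, 2]]
C³ = [[0, 0, 2], [0, 0, 2], [2, 2, 0]]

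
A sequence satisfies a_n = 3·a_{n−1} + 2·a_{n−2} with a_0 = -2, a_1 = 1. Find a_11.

-34921

With companion matrix M = [[3, 2], [1, 0]], [a_n, a_{n−1}]ᵀ = M·[a_{n−1}, a_{n−2}]ᵀ, so [a_11, a_10]ᵀ = M¹⁰·[a_1, a_0]ᵀ.
M¹⁰ = [[283667, 159294], [79647, 44726]], giving [a_11, a_10]ᵀ = [[-34921], [-9805]].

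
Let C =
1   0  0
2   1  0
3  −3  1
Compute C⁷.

[[1, 0, 0], [14, 1, 0], [−105, −21, 1]]

C = I + N where N = [[0, 0, 0], [2, 0, 0], [3, −3, 0]] is strictly lower-triangular, so N³ = 0.
(I + N)⁷ = I + 7·N + 21·N² = [[1, 0, 0], [14, 1, 0], [−105, −21, 1]].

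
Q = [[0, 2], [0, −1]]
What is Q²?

[[0, −2], [0, 1]]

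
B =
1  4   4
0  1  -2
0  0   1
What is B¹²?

B = I + N where N = [[0, 4, 4], [0, 0, -2], [0, 0, 0]] is strictly upper-triangular, so N³ = 0.
(I + N)¹² = I + 12·N + 66·N² = [[1, 48, -480], [0, 1, -24], [0, 0, 1]].

[[1, 48, -480], [0, 1, -24], [0, 0, 1]]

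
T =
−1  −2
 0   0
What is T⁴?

[[1, 2], [0, 0]]

T² = [[1, 2], [0, 0]]
T³ = [[−1, −2], [0, 0]]
T⁴ = [[1, 2], [0, 0]]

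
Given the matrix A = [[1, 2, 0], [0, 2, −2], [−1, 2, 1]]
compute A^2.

[[1, 6, −4], [2, 0, −6], [−2, 4, −3]]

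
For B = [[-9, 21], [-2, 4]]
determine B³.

[[-141, 399], [-38, 106]]

tr B = -5 and det B = 6, so the characteristic polynomial is λ² − (-5)λ + (6) with roots -3 and -2.
Eigenvectors give P = [[-7, 3], [-2, 1]] with P⁻¹ = [[-1, 3], [-2, 7]], and B = P·diag(-3, -2)·P⁻¹.
Then B³ = P·diag(-27, -8)·P⁻¹ = [[189, -24], [54, -8]] · [[-1, 3], [-2, 7]] = [[-141, 399], [-38, 106]].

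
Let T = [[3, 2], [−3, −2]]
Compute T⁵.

[[3, 2], [−3, −2]]

T² = T (a projection; rank 1, trace 1), so T⁵ = T.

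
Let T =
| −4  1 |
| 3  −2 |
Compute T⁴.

T² = [[19, −6], [−18, 7]]
T³ = [[−94, 31], [93, −32]]
T⁴ = [[469, −156], [−468, 157]]

[[469, −156], [−468, 157]]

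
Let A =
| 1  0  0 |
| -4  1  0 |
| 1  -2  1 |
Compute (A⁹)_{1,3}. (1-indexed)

0

A = I + N where N = [[0, 0, 0], [-4, 0, 0], [1, -2, 0]] is strictly lower-triangular, so N³ = 0.
(I + N)⁹ = I + 9·N + 36·N² = [[1, 0, 0], [-36, 1, 0], [297, -18, 1]].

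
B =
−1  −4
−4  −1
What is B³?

[[−49, −76], [−76, −49]]

B² = [[17, 8], [8, 17]]
B³ = [[−49, −76], [−76, −49]]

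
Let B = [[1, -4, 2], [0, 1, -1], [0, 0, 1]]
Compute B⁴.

B = I + N where N = [[0, -4, 2], [0, 0, -1], [0, 0, 0]] is strictly upper-triangular, so N³ = 0.
(I + N)⁴ = I + 4·N + 6·N² = [[1, -16, 32], [0, 1, -4], [0, 0, 1]].

[[1, -16, 32], [0, 1, -4], [0, 0, 1]]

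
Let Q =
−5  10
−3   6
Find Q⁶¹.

[[−5, 10], [−3, 6]]

Q² = Q (a projection; rank 1, trace 1), so Q⁶¹ = Q.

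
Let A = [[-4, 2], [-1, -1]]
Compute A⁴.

[[146, -130], [65, -49]]

tr A = -5 and det A = 6, so the characteristic polynomial is λ² − (-5)λ + (6) with roots -3 and -2.
Eigenvectors give P = [[2, -1], [1, -1]] with P⁻¹ = [[1, -1], [1, -2]], and A = P·diag(-3, -2)·P⁻¹.
Then A⁴ = P·diag(81, 16)·P⁻¹ = [[162, -16], [81, -16]] · [[1, -1], [1, -2]] = [[146, -130], [65, -49]].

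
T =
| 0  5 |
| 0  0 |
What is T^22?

T is strictly triangular, hence nilpotent: T^2 = 0, so T^22 = 0.

[[0, 0], [0, 0]]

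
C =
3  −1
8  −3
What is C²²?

C² = I (check: tr C = 0 and det C = −1), so C²² = I since 22 is even.

[[1, 0], [0, 1]]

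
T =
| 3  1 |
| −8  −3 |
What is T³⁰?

[[1, 0], [0, 1]]

T² = I (check: tr T = 0 and det T = −1), so T³⁰ = I since 30 is even.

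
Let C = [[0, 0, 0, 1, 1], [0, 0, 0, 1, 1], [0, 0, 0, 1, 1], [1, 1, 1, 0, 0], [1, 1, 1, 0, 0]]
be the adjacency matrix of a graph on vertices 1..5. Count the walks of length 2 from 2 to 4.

0

The number of length-2 walks from vertex 2 to vertex 4 is entry (2,4) of C², where C is the adjacency matrix.
C² = [[2, 2, 2, 0, 0], [2, 2, 2, 0, 0], [2, 2, 2, 0, 0], [0, 0, 0, 3, 3], [0, 0, 0, 3, 3]]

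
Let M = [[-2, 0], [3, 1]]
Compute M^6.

tr M = -1 and det M = -2, so the characteristic polynomial is λ² − (-1)λ + (-2) with roots 1 and -2.
Eigenvectors give P = [[0, 1], [1, -1]] with P⁻¹ = [[1, 1], [1, 0]], and M = P·diag(1, -2)·P⁻¹.
Then M^6 = P·diag(1, 64)·P⁻¹ = [[0, 64], [1, -64]] · [[1, 1], [1, 0]] = [[64, 0], [-63, 1]].

[[64, 0], [-63, 1]]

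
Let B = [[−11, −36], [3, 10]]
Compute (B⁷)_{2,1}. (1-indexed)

tr B = −1 and det B = −2, so the characteristic polynomial is λ² − (−1)λ + (−2) with roots 1 and −2.
Eigenvectors give P = [[−3, 4], [1, −1]] with P⁻¹ = [[1, 4], [1, 3]], and B = P·diag(1, −2)·P⁻¹.
Then B⁷ = P·diag(1, −128)·P⁻¹ = [[−3, −512], [1, 128]] · [[1, 4], [1, 3]] = [[−515, −1548], [129, 388]].

129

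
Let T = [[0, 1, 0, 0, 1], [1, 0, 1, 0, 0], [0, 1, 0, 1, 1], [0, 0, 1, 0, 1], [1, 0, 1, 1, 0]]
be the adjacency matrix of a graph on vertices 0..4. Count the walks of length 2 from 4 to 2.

The number of length-2 walks from vertex 4 to vertex 2 is entry (4,2) of T², where T is the adjacency matrix.
T² = [[2, 0, 2, 1, 0], [0, 2, 0, 1, 2], [2, 0, 3, 1, 1], [1, 1, 1, 2, 1], [0, 2, 1, 1, 3]]

1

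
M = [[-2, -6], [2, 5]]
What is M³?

[[-20, -42], [14, 29]]

tr M = 3 and det M = 2, so the characteristic polynomial is λ² − (3)λ + (2) with roots 1 and 2.
Eigenvectors give P = [[-2, -3], [1, 2]] with P⁻¹ = [[-2, -3], [1, 2]], and M = P·diag(1, 2)·P⁻¹.
Then M³ = P·diag(1, 8)·P⁻¹ = [[-2, -24], [1, 16]] · [[-2, -3], [1, 2]] = [[-20, -42], [14, 29]].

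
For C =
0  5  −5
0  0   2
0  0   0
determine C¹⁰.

C is strictly triangular, hence nilpotent: C³ = 0, so C¹⁰ = 0.

[[0, 0, 0], [0, 0, 0], [0, 0, 0]]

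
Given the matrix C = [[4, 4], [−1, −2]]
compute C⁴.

C² = [[12, 8], [−2, 0]]
C³ = [[40, 32], [−8, −8]]
C⁴ = [[128, 96], [−24, −16]]

[[128, 96], [−24, −16]]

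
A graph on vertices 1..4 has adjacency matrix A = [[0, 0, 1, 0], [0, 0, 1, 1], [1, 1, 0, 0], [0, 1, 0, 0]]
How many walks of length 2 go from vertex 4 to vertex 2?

0

The number of length-2 walks from vertex 4 to vertex 2 is entry (4,2) of A², where A is the adjacency matrix.
A² = [[1, 1, 0, 0], [1, 2, 0, 0], [0, 0, 2, 1], [0, 0, 1, 1]]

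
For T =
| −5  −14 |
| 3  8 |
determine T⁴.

[[−89, −210], [45, 106]]

tr T = 3 and det T = 2, so the characteristic polynomial is λ² − (3)λ + (2) with roots 1 and 2.
Eigenvectors give P = [[7, −2], [−3, 1]] with P⁻¹ = [[1, 2], [3, 7]], and T = P·diag(1, 2)·P⁻¹.
Then T⁴ = P·diag(1, 16)·P⁻¹ = [[7, −32], [−3, 16]] · [[1, 2], [3, 7]] = [[−89, −210], [45, 106]].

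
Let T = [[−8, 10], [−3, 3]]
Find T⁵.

[[−1298, 2110], [−633, 1023]]

tr T = −5 and det T = 6, so the characteristic polynomial is λ² − (−5)λ + (6) with roots −3 and −2.
Eigenvectors give P = [[2, −5], [1, −3]] with P⁻¹ = [[3, −5], [1, −2]], and T = P·diag(−3, −2)·P⁻¹.
Then T⁵ = P·diag(−243, −32)·P⁻¹ = [[−486, 160], [−243, 96]] · [[3, −5], [1, −2]] = [[−1298, 2110], [−633, 1023]].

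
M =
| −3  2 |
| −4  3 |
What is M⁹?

M² = I (check: tr M = 0 and det M = −1), so M⁹ = M since 9 is odd.

[[−3, 2], [−4, 3]]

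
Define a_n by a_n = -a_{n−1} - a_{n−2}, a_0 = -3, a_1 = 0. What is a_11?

With companion matrix Q = [[-1, -1], [1, 0]], [a_n, a_{n−1}]ᵀ = Q·[a_{n−1}, a_{n−2}]ᵀ, so [a_11, a_10]ᵀ = Q^10·[a_1, a_0]ᵀ.
Q^10 = [[-1, -1], [1, 0]], giving [a_11, a_10]ᵀ = [[3], [0]].

3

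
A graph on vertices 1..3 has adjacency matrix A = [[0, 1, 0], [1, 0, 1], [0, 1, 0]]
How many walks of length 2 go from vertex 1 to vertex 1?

The number of length-2 walks from vertex 1 to vertex 1 is entry (1,1) of A², where A is the adjacency matrix.
A² = [[1, 0, 1], [0, 2, 0], [1, 0, 1]]

1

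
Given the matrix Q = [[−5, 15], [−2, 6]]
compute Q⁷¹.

[[−5, 15], [−2, 6]]

Q² = Q (a projection; rank 1, trace 1), so Q⁷¹ = Q.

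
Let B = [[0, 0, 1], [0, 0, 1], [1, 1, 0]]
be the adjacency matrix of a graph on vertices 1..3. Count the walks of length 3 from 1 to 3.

The number of length-3 walks from vertex 1 to vertex 3 is entry (1,3) of B³, where B is the adjacency matrix.
B² = [[1, 1, 0], [1, 1, 0], [0, 0, 2]]
B³ = [[0, 0, 2], [0, 0, 2], [2, 2, 0]]

2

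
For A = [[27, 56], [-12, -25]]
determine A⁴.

tr A = 2 and det A = -3, so the characteristic polynomial is λ² − (2)λ + (-3) with roots 3 and -1.
Eigenvectors give P = [[7, -2], [-3, 1]] with P⁻¹ = [[1, 2], [3, 7]], and A = P·diag(3, -1)·P⁻¹.
Then A⁴ = P·diag(81, 1)·P⁻¹ = [[567, -2], [-243, 1]] · [[1, 2], [3, 7]] = [[561, 1120], [-240, -479]].

[[561, 1120], [-240, -479]]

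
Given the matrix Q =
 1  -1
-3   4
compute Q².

[[4, -5], [-15, 19]]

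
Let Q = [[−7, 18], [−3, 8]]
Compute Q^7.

[[−259, 774], [−129, 386]]

tr Q = 1 and det Q = −2, so the characteristic polynomial is λ² − (1)λ + (−2) with roots −1 and 2.
Eigenvectors give P = [[3, −2], [1, −1]] with P⁻¹ = [[1, −2], [1, −3]], and Q = P·diag(−1, 2)·P⁻¹.
Then Q^7 = P·diag(−1, 128)·P⁻¹ = [[−3, −256], [−1, −128]] · [[1, −2], [1, −3]] = [[−259, 774], [−129, 386]].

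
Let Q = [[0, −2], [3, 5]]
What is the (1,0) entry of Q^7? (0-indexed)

6177

tr Q = 5 and det Q = 6, so the characteristic polynomial is λ² − (5)λ + (6) with roots 2 and 3.
Eigenvectors give P = [[1, −2], [−1, 3]] with P⁻¹ = [[3, 2], [1, 1]], and Q = P·diag(2, 3)·P⁻¹.
Then Q^7 = P·diag(128, 2187)·P⁻¹ = [[128, −4374], [−128, 6561]] · [[3, 2], [1, 1]] = [[−3990, −4118], [6177, 6305]].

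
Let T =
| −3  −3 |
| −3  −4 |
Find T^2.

[[18, 21], [21, 25]]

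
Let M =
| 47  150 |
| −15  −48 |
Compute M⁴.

[[−569, −1950], [195, 666]]

tr M = −1 and det M = −6, so the characteristic polynomial is λ² − (−1)λ + (−6) with roots 2 and −3.
Eigenvectors give P = [[10, −3], [−3, 1]] with P⁻¹ = [[1, 3], [3, 10]], and M = P·diag(2, −3)·P⁻¹.
Then M⁴ = P·diag(16, 81)·P⁻¹ = [[160, −243], [−48, 81]] · [[1, 3], [3, 10]] = [[−569, −1950], [195, 666]].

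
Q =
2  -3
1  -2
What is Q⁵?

[[2, -3], [1, -2]]

Q² = I (check: tr Q = 0 and det Q = -1), so Q⁵ = Q since 5 is odd.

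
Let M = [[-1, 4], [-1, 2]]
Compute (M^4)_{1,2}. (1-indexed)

-12

M^2 = [[-3, 4], [-1, 0]]
M^3 = [[-1, -4], [1, -4]]
M^4 = [[5, -12], [3, -4]]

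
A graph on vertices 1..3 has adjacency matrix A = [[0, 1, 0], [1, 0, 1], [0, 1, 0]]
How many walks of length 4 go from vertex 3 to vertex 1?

The number of length-4 walks from vertex 3 to vertex 1 is entry (3,1) of A⁴, where A is the adjacency matrix.
A² = [[1, 0, 1], [0, 2, 0], [1, 0, 1]]
A³ = [[0, 2, 0], [2, 0, 2], [0, 2, 0]]
A⁴ = [[2, 0, 2], [0, 4, 0], [2, 0, 2]]

2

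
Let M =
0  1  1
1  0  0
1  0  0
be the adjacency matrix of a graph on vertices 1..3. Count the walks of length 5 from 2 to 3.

The number of length-5 walks from vertex 2 to vertex 3 is entry (2,3) of M⁵, where M is the adjacency matrix.
M² = [[2, 0, 0], [0, 1, 1], [0, 1, 1]]
M³ = [[0, 2, 2], [2, 0, 0], [2, 0, 0]]
M⁴ = [[4, 0, 0], [0, 2, 2], [0, 2, 2]]
M⁵ = [[0, 4, 4], [4, 0, 0], [4, 0, 0]]

0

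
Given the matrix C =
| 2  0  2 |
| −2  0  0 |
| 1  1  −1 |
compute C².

[[6, 2, 2], [−4, 0, −4], [−1, −1, 3]]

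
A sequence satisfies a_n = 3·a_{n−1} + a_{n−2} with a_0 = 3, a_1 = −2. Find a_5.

With companion matrix C = [[3, 1], [1, 0]], [a_n, a_{n−1}]ᵀ = C·[a_{n−1}, a_{n−2}]ᵀ, so [a_5, a_4]ᵀ = C⁴·[a_1, a_0]ᵀ.
C⁴ = [[109, 33], [33, 10]], giving [a_5, a_4]ᵀ = [[−119], [−36]].

−119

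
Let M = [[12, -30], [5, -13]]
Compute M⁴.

tr M = -1 and det M = -6, so the characteristic polynomial is λ² − (-1)λ + (-6) with roots -3 and 2.
Eigenvectors give P = [[-2, 3], [-1, 1]] with P⁻¹ = [[1, -3], [1, -2]], and M = P·diag(-3, 2)·P⁻¹.
Then M⁴ = P·diag(81, 16)·P⁻¹ = [[-162, 48], [-81, 16]] · [[1, -3], [1, -2]] = [[-114, 390], [-65, 211]].

[[-114, 390], [-65, 211]]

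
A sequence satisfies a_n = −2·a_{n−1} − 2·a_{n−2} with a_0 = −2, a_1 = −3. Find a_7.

56

With companion matrix Q = [[−2, −2], [1, 0]], [a_n, a_{n−1}]ᵀ = Q·[a_{n−1}, a_{n−2}]ᵀ, so [a_7, a_6]ᵀ = Q⁶·[a_1, a_0]ᵀ.
Q⁶ = [[−8, −16], [8, 8]], giving [a_7, a_6]ᵀ = [[56], [−40]].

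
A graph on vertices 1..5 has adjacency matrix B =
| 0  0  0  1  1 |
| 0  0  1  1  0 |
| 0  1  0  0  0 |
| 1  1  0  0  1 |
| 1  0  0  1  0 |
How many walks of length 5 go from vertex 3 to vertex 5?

5

The number of length-5 walks from vertex 3 to vertex 5 is entry (3,5) of B⁵, where B is the adjacency matrix.
B² = [[2, 1, 0, 1, 1], [1, 2, 0, 0, 1], [0, 0, 1, 1, 0], [1, 0, 1, 3, 1], [1, 1, 0, 1, 2]]
B³ = [[2, 1, 1, 4, 3], [1, 0, 2, 4, 1], [1, 2, 0, 0, 1], [4, 4, 0, 2, 4], [3, 1, 1, 4, 2]]
B⁴ = [[7, 5, 1, 6, 6], [5, 6, 0, 2, 5], [1, 0, 2, 4, 1], [6, 2, 4, 12, 6], [6, 5, 1, 6, 7]]
B⁵ = [[12, 7, 5, 18, 13], [7, 2, 6, 16, 7], [5, 6, 0, 2, 5], [18, 16, 2, 14, 18], [13, 7, 5, 18, 12]]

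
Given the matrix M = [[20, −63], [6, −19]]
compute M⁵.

tr M = 1 and det M = −2, so the characteristic polynomial is λ² − (1)λ + (−2) with roots −1 and 2.
Eigenvectors give P = [[3, −7], [1, −2]] with P⁻¹ = [[−2, 7], [−1, 3]], and M = P·diag(−1, 2)·P⁻¹.
Then M⁵ = P·diag(−1, 32)·P⁻¹ = [[−3, −224], [−1, −64]] · [[−2, 7], [−1, 3]] = [[230, −693], [66, −199]].

[[230, −693], [66, −199]]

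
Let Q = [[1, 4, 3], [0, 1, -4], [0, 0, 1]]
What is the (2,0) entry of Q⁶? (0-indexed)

0

Q = I + N where N = [[0, 4, 3], [0, 0, -4], [0, 0, 0]] is strictly upper-triangular, so N³ = 0.
(I + N)⁶ = I + 6·N + 15·N² = [[1, 24, -222], [0, 1, -24], [0, 0, 1]].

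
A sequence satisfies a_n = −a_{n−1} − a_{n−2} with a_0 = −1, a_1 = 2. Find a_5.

−1

With companion matrix B = [[−1, −1], [1, 0]], [a_n, a_{n−1}]ᵀ = B·[a_{n−1}, a_{n−2}]ᵀ, so [a_5, a_4]ᵀ = B⁴·[a_1, a_0]ᵀ.
B⁴ = [[−1, −1], [1, 0]], giving [a_5, a_4]ᵀ = [[−1], [2]].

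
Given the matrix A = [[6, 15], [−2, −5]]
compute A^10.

[[6, 15], [−2, −5]]

A² = A (a projection; rank 1, trace 1), so A^10 = A.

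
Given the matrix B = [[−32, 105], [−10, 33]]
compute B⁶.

[[−3926, 13965], [−1330, 4719]]

tr B = 1 and det B = −6, so the characteristic polynomial is λ² − (1)λ + (−6) with roots −2 and 3.
Eigenvectors give P = [[7, −3], [2, −1]] with P⁻¹ = [[1, −3], [2, −7]], and B = P·diag(−2, 3)·P⁻¹.
Then B⁶ = P·diag(64, 729)·P⁻¹ = [[448, −2187], [128, −729]] · [[1, −3], [2, −7]] = [[−3926, 13965], [−1330, 4719]].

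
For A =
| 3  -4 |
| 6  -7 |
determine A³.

tr A = -4 and det A = 3, so the characteristic polynomial is λ² − (-4)λ + (3) with roots -3 and -1.
Eigenvectors give P = [[-2, 1], [-3, 1]] with P⁻¹ = [[1, -1], [3, -2]], and A = P·diag(-3, -1)·P⁻¹.
Then A³ = P·diag(-27, -1)·P⁻¹ = [[54, -1], [81, -1]] · [[1, -1], [3, -2]] = [[51, -52], [78, -79]].

[[51, -52], [78, -79]]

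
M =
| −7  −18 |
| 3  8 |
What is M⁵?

tr M = 1 and det M = −2, so the characteristic polynomial is λ² − (1)λ + (−2) with roots −1 and 2.
Eigenvectors give P = [[3, −2], [−1, 1]] with P⁻¹ = [[1, 2], [1, 3]], and M = P·diag(−1, 2)·P⁻¹.
Then M⁵ = P·diag(−1, 32)·P⁻¹ = [[−3, −64], [1, 32]] · [[1, 2], [1, 3]] = [[−67, −198], [33, 98]].

[[−67, −198], [33, 98]]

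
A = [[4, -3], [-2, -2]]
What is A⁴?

A² = [[22, -6], [-4, 10]]
A³ = [[100, -54], [-36, -8]]
A⁴ = [[508, -192], [-128, 124]]

[[508, -192], [-128, 124]]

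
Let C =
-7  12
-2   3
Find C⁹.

[[-59047, 118092], [-19682, 39363]]

tr C = -4 and det C = 3, so the characteristic polynomial is λ² − (-4)λ + (3) with roots -3 and -1.
Eigenvectors give P = [[3, 2], [1, 1]] with P⁻¹ = [[1, -2], [-1, 3]], and C = P·diag(-3, -1)·P⁻¹.
Then C⁹ = P·diag(-19683, -1)·P⁻¹ = [[-59049, -2], [-19683, -1]] · [[1, -2], [-1, 3]] = [[-59047, 118092], [-19682, 39363]].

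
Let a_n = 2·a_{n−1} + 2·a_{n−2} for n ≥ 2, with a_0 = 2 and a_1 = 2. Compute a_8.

3104

With companion matrix T = [[2, 2], [1, 0]], [a_n, a_{n−1}]ᵀ = T·[a_{n−1}, a_{n−2}]ᵀ, so [a_8, a_7]ᵀ = T^7·[a_1, a_0]ᵀ.
T^7 = [[896, 656], [328, 240]], giving [a_8, a_7]ᵀ = [[3104], [1136]].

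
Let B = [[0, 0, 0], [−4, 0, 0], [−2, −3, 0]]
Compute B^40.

B is strictly triangular, hence nilpotent: B^3 = 0, so B^40 = 0.

[[0, 0, 0], [0, 0, 0], [0, 0, 0]]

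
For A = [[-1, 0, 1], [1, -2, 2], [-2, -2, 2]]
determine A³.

A² = [[-1, -2, 1], [-7, 0, 1], [-4, 0, -2]]
A³ = [[-3, 2, -3], [5, -2, -5], [8, 4, -8]]

[[-3, 2, -3], [5, -2, -5], [8, 4, -8]]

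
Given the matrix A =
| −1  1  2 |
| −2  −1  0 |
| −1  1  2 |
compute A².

[[−3, 0, 2], [4, −1, −4], [−3, 0, 2]]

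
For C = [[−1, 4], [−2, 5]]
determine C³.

[[−25, 52], [−26, 53]]

tr C = 4 and det C = 3, so the characteristic polynomial is λ² − (4)λ + (3) with roots 3 and 1.
Eigenvectors give P = [[1, −2], [1, −1]] with P⁻¹ = [[−1, 2], [−1, 1]], and C = P·diag(3, 1)·P⁻¹.
Then C³ = P·diag(27, 1)·P⁻¹ = [[27, −2], [27, −1]] · [[−1, 2], [−1, 1]] = [[−25, 52], [−26, 53]].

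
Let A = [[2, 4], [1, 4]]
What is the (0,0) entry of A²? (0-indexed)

8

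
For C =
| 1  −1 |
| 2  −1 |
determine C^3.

C^2 = [[−1, 0], [0, −1]]
C^3 = [[−1, 1], [−2, 1]]

[[−1, 1], [−2, 1]]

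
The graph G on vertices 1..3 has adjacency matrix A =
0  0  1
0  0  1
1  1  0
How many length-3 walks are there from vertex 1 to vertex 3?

2

The number of length-3 walks from vertex 1 to vertex 3 is entry (1,3) of A³, where A is the adjacency matrix.
A² = [[1, 1, 0], [1, 1, 0], [0, 0, 2]]
A³ = [[0, 0, 2], [0, 0, 2], [2, 2, 0]]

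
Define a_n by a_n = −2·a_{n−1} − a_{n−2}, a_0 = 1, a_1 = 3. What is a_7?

With companion matrix Q = [[−2, −1], [1, 0]], [a_n, a_{n−1}]ᵀ = Q·[a_{n−1}, a_{n−2}]ᵀ, so [a_7, a_6]ᵀ = Q^6·[a_1, a_0]ᵀ.
Q^6 = [[7, 6], [−6, −5]], giving [a_7, a_6]ᵀ = [[27], [−23]].

27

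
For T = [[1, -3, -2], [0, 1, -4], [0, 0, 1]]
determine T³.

[[1, -9, 30], [0, 1, -12], [0, 0, 1]]

T = I + N where N = [[0, -3, -2], [0, 0, -4], [0, 0, 0]] is strictly upper-triangular, so N³ = 0.
(I + N)³ = I + 3·N + 3·N² = [[1, -9, 30], [0, 1, -12], [0, 0, 1]].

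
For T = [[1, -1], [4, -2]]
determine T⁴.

[[5, -3], [12, -4]]

T² = [[-3, 1], [-4, 0]]
T³ = [[1, 1], [-4, 4]]
T⁴ = [[5, -3], [12, -4]]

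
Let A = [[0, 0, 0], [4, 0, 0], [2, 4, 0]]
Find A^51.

[[0, 0, 0], [0, 0, 0], [0, 0, 0]]

A is strictly triangular, hence nilpotent: A^3 = 0, so A^51 = 0.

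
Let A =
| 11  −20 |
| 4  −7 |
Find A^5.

tr A = 4 and det A = 3, so the characteristic polynomial is λ² − (4)λ + (3) with roots 1 and 3.
Eigenvectors give P = [[−2, 5], [−1, 2]] with P⁻¹ = [[2, −5], [1, −2]], and A = P·diag(1, 3)·P⁻¹.
Then A^5 = P·diag(1, 243)·P⁻¹ = [[−2, 1215], [−1, 486]] · [[2, −5], [1, −2]] = [[1211, −2420], [484, −967]].

[[1211, −2420], [484, −967]]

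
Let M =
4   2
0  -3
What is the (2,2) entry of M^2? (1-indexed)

9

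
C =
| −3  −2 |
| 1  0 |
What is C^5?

tr C = −3 and det C = 2, so the characteristic polynomial is λ² − (−3)λ + (2) with roots −1 and −2.
Eigenvectors give P = [[−1, −2], [1, 1]] with P⁻¹ = [[1, 2], [−1, −1]], and C = P·diag(−1, −2)·P⁻¹.
Then C^5 = P·diag(−1, −32)·P⁻¹ = [[1, 64], [−1, −32]] · [[1, 2], [−1, −1]] = [[−63, −62], [31, 30]].

[[−63, −62], [31, 30]]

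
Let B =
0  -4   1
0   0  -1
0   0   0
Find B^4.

[[0, 0, 0], [0, 0, 0], [0, 0, 0]]

B is strictly triangular, hence nilpotent: B^3 = 0, so B^4 = 0.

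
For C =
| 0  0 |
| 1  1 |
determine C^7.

C² = C (a projection; rank 1, trace 1), so C^7 = C.

[[0, 0], [1, 1]]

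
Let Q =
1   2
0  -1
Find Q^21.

[[1, 2], [0, -1]]

Q² = I (check: tr Q = 0 and det Q = -1), so Q^21 = Q since 21 is odd.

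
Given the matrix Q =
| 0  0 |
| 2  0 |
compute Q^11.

Q is strictly triangular, hence nilpotent: Q^2 = 0, so Q^11 = 0.

[[0, 0], [0, 0]]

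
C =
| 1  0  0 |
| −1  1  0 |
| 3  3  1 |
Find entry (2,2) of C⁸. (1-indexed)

C = I + N where N = [[0, 0, 0], [−1, 0, 0], [3, 3, 0]] is strictly lower-triangular, so N³ = 0.
(I + N)⁸ = I + 8·N + 28·N² = [[1, 0, 0], [−8, 1, 0], [−60, 24, 1]].

1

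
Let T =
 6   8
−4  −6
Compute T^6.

tr T = 0 and det T = −4, so the characteristic polynomial is λ² − (0)λ + (−4) with roots 2 and −2.
Eigenvectors give P = [[−2, −1], [1, 1]] with P⁻¹ = [[−1, −1], [1, 2]], and T = P·diag(2, −2)·P⁻¹.
Then T^6 = P·diag(64, 64)·P⁻¹ = [[−128, −64], [64, 64]] · [[−1, −1], [1, 2]] = [[64, 0], [0, 64]].

[[64, 0], [0, 64]]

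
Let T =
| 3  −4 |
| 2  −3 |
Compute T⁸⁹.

T² = I (check: tr T = 0 and det T = −1), so T⁸⁹ = T since 89 is odd.

[[3, −4], [2, −3]]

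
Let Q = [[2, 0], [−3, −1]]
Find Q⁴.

[[16, 0], [−15, 1]]

tr Q = 1 and det Q = −2, so the characteristic polynomial is λ² − (1)λ + (−2) with roots −1 and 2.
Eigenvectors give P = [[0, −1], [1, 1]] with P⁻¹ = [[1, 1], [−1, 0]], and Q = P·diag(−1, 2)·P⁻¹.
Then Q⁴ = P·diag(1, 16)·P⁻¹ = [[0, −16], [1, 16]] · [[1, 1], [−1, 0]] = [[16, 0], [−15, 1]].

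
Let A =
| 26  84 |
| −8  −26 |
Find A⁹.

[[6656, 21504], [−2048, −6656]]

tr A = 0 and det A = −4, so the characteristic polynomial is λ² − (0)λ + (−4) with roots 2 and −2.
Eigenvectors give P = [[7, −3], [−2, 1]] with P⁻¹ = [[1, 3], [2, 7]], and A = P·diag(2, −2)·P⁻¹.
Then A⁹ = P·diag(512, −512)·P⁻¹ = [[3584, 1536], [−1024, −512]] · [[1, 3], [2, 7]] = [[6656, 21504], [−2048, −6656]].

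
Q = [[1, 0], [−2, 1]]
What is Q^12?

[[1, 0], [−24, 1]]

Q = I + N where N = [[0, 0], [−2, 0]] is strictly lower-triangular, so N^2 = 0.
(I + N)^12 = I + 12·N = [[1, 0], [−24, 1]].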